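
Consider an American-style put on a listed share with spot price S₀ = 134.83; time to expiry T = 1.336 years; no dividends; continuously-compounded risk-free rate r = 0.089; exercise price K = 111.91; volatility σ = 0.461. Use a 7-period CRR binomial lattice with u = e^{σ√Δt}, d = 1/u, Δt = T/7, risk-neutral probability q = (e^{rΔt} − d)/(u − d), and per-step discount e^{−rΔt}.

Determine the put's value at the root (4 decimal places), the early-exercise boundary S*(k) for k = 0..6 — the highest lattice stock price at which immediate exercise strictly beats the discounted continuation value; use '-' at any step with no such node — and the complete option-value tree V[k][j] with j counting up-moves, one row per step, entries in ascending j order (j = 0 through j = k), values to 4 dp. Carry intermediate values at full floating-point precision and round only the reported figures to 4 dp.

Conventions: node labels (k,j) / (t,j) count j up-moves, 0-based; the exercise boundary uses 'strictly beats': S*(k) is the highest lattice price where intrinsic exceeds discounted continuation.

Δt=0.19086, u=1.22311, d=0.81759, q=0.49206, disc=e^(-rΔt)=0.98316
k=7 terminal: V=max(K-S,0) → 78.9851 62.6543 38.2234 1.6747 0.0000 0.0000 0.0000 0.0000
k=6: j=0 S=40.2708 intr=71.6392 cont=69.7543 V=71.6392[EX]; j=1 S=60.2452 intr=51.6648 cont=49.7799 V=51.6648[EX]; j=2 S=90.1269 intr=21.7831 cont=19.8982 V=21.7831[EX]; j=3 S=134.8300 intr=0.0000 cont=0.8363 V=0.8363[hold]; j=4 S=201.7059 intr=0.0000 cont=0.0000 V=0.0000[hold]; j=5 S=301.7524 intr=0.0000 cont=0.0000 V=0.0000[hold]; j=6 S=451.4220 intr=0.0000 cont=0.0000 V=0.0000[hold]  S*(6)=90.1269
k=5: j=0 S=49.2557 intr=62.6543 cont=60.7694 V=62.6543[EX]; j=1 S=73.6866 intr=38.2234 cont=36.3385 V=38.2234[EX]; j=2 S=110.2353 intr=1.6747 cont=11.2826 V=11.2826[hold]; j=3 S=164.9121 intr=0.0000 cont=0.4176 V=0.4176[hold]; j=4 S=246.7088 intr=0.0000 cont=0.0000 V=0.0000[hold]; j=5 S=369.0768 intr=0.0000 cont=0.0000 V=0.0000[hold]  S*(5)=73.6866
k=4: j=0 S=60.2452 intr=51.6648 cont=49.7799 V=51.6648[EX]; j=1 S=90.1269 intr=21.7831 cont=24.5463 V=24.5463[hold]; j=2 S=134.8300 intr=0.0000 cont=5.8364 V=5.8364[hold]; j=3 S=201.7059 intr=0.0000 cont=0.2086 V=0.2086[hold]; j=4 S=301.7524 intr=0.0000 cont=0.0000 V=0.0000[hold]  S*(4)=60.2452
k=3: j=0 S=73.6866 intr=38.2234 cont=37.6753 V=38.2234[EX]; j=1 S=110.2353 intr=1.6747 cont=15.0814 V=15.0814[hold]; j=2 S=164.9121 intr=0.0000 cont=3.0155 V=3.0155[hold]; j=3 S=246.7088 intr=0.0000 cont=0.1042 V=0.1042[hold]  S*(3)=73.6866
k=2: j=0 S=90.1269 intr=21.7831 cont=26.3841 V=26.3841[hold]; j=1 S=134.8300 intr=0.0000 cont=8.9902 V=8.9902[hold]; j=2 S=201.7059 intr=0.0000 cont=1.5563 V=1.5563[hold]  S*(2)=-
k=1: j=0 S=110.2353 intr=1.6747 cont=17.5249 V=17.5249[hold]; j=1 S=164.9121 intr=0.0000 cont=5.2424 V=5.2424[hold]  S*(1)=-
k=0: j=0 S=134.8300 intr=0.0000 cont=11.2877 V=11.2877[hold]  S*(0)=-

price = 11.2877
boundary = - - - 73.6866 60.2452 73.6866 90.1269
tree:
11.2877
17.5249 5.2424
26.3841 8.9902 1.5563
38.2234 15.0814 3.0155 0.1042
51.6648 24.5463 5.8364 0.2086 0.0000
62.6543 38.2234 11.2826 0.4176 0.0000 0.0000
71.6392 51.6648 21.7831 0.8363 0.0000 0.0000 0.0000
78.9851 62.6543 38.2234 1.6747 0.0000 0.0000 0.0000 0.0000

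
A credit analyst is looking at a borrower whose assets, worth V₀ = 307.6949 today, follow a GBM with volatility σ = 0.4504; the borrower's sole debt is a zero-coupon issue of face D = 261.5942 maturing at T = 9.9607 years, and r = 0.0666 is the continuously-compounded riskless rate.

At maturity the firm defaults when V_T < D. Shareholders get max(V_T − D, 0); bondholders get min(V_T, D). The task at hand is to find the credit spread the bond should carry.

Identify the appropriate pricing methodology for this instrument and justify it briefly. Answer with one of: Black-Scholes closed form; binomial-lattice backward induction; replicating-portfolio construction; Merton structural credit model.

Key observation: the data describe a firm's assets (V₀ = 307.6949, GBM) and a single zero-coupon debt of face 261.5942, so credit quantities follow from equity-as-call in the structural model.

framework: Merton structural credit model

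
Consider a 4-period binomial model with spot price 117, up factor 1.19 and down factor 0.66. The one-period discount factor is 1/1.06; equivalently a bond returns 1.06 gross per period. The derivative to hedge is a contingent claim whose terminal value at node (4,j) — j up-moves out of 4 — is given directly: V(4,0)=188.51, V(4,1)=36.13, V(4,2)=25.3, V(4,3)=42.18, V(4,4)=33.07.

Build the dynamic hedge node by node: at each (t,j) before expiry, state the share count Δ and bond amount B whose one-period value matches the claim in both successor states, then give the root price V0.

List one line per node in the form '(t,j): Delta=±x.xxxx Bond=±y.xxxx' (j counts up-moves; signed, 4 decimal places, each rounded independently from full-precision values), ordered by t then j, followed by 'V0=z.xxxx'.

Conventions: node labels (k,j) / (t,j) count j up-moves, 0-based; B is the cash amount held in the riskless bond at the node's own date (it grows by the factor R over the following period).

Since d<R<u, set p* = (R−d)/(u−d) = 0.7547; price each node as the discounted p*-expectation of its children.
Payoffs at expiry: V(4,0)=188.5100, V(4,1)=36.1300, V(4,2)=25.3000, V(4,3)=42.1800, V(4,4)=33.0700
Node (3,0) S=33.6370: V=(p*·36.1300+(1−p*)·188.5100)/1.06=69.3455; Δ=(36.1300−188.5100)/(40.0281−22.2004)=-8.5474; B=V−Δ·S=356.8549
Node (3,1) S=60.6486: V=(p*·25.3000+(1−p*)·36.1300)/1.06=26.3740; Δ=(25.3000−36.1300)/(72.1718−40.0281)=-0.3369; B=V−Δ·S=46.8079
Node (3,2) S=109.3512: V=(p*·42.1800+(1−p*)·25.3000)/1.06=35.8864; Δ=(42.1800−25.3000)/(130.1280−72.1718)=0.2913; B=V−Δ·S=4.0374
Node (3,3) S=197.1636: V=(p*·33.0700+(1−p*)·42.1800)/1.06=33.3062; Δ=(33.0700−42.1800)/(234.6247−130.1280)=-0.0872; B=V−Δ·S=50.4948
Node (2,0) S=50.9652: V=(p*·26.3740+(1−p*)·69.3455)/1.06=34.8247; Δ=(26.3740−69.3455)/(60.6486−33.6370)=-1.5909; B=V−Δ·S=115.9030
Node (2,1) S=91.8918: V=(p*·35.8864+(1−p*)·26.3740)/1.06=31.6540; Δ=(35.8864−26.3740)/(109.3512−60.6486)=0.1953; B=V−Δ·S=13.7059
Node (2,2) S=165.6837: V=(p*·33.3062+(1−p*)·35.8864)/1.06=32.0180; Δ=(33.3062−35.8864)/(197.1636−109.3512)=-0.0294; B=V−Δ·S=36.8864
Node (1,0) S=77.2200: V=(p*·31.6540+(1−p*)·34.8247)/1.06=30.5959; Δ=(31.6540−34.8247)/(91.8918−50.9652)=-0.0775; B=V−Δ·S=36.5784
Node (1,1) S=139.2300: V=(p*·32.0180+(1−p*)·31.6540)/1.06=30.1214; Δ=(32.0180−31.6540)/(165.6837−91.8918)=0.0049; B=V−Δ·S=29.4346
Node (0,0) S=117.0000: V=(p*·30.1214+(1−p*)·30.5959)/1.06=28.5262; Δ=(30.1214−30.5959)/(139.2300−77.2200)=-0.0077; B=V−Δ·S=29.4215
Sanity check at the root: Δ(0,0)·S0 + B(0,0) reproduces V0 = 28.5262.

(0,0): Delta=-0.0077 Bond=29.4215
(1,0): Delta=-0.0775 Bond=36.5784
(1,1): Delta=0.0049 Bond=29.4346
(2,0): Delta=-1.5909 Bond=115.9030
(2,1): Delta=0.1953 Bond=13.7059
(2,2): Delta=-0.0294 Bond=36.8864
(3,0): Delta=-8.5474 Bond=356.8549
(3,1): Delta=-0.3369 Bond=46.8079
(3,2): Delta=0.2913 Bond=4.0374
(3,3): Delta=-0.0872 Bond=50.4948
V0=28.5262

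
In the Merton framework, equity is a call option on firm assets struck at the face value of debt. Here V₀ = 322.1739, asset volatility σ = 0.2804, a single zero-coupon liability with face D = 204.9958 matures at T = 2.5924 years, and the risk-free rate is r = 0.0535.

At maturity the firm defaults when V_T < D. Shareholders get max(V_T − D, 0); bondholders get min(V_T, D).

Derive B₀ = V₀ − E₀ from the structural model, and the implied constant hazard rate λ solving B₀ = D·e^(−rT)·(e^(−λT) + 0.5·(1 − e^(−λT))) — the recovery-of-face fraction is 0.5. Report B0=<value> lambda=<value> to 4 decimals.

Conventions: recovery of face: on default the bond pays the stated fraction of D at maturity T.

Equity is a call on the firm's assets struck at D = 204.9958:
d₁ = [ln(V₀/D) + (r + σ²/2)T] / (σ√T)
   = [ln(322.1739/204.9958) + (0.0535 + 0.5·0.2804²)·2.5924] / (0.2804·√2.5924)
   = [0.452102 + 0.240606] / 0.451470 = 1.534339
d₂ = d₁ − σ√T = 1.534339 − 0.451470 = 1.082868
N(d₁) = 0.937527,  N(d₂) = 0.860567,  e^(−rT) = 0.870495
E₀ = V₀·N(d₁) − D·e^(−rT)·N(d₂)
   = 322.1739·0.937527 − 204.9958·0.870495·0.860567 = 148.480458
B₀ = V₀ − E₀ = 322.1739 − 148.480458 = 173.693442
e^(−λT) = (B₀·e^(rT)/D − 0.5)/(1 − 0.5) = (173.6934·1.148772/204.9958 − 0.5)/0.5 = 0.94671389
λ = −ln(0.94671389)/2.5924 = 0.021123

B0=173.6934 lambda=0.0211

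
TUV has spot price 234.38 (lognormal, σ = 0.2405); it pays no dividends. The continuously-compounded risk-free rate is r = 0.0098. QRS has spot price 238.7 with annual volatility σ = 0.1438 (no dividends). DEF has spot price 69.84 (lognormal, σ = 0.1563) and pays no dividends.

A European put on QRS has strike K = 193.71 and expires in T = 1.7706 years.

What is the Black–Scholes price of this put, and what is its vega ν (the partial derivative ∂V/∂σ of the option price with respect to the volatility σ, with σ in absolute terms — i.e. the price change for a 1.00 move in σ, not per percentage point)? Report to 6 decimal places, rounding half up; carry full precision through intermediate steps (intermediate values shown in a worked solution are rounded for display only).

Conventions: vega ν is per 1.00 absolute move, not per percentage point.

price = 2.366258
ν = 56.009872

σ√T = 0.1438·√1.7706 = 0.191346
d₁ = (ln(S/K) + (r+σ²/2)T) / (σ√T) = (ln(238.7/193.71) + (0.0098+0.1438²/2)·1.7706) / 0.191346 = (0.208845 + 0.035659) / 0.191346 = 1.277811
d₂ = d₁ − σ√T = 1.277811 − 0.191346 = 1.086465
e^{−rT} = 0.982798
N(−d₁) = 0.100658,  N(−d₂) = 0.138637
Put price V = K·e^{−rT}·N(−d₂) − S·N(−d₁) = 26.393338 − 24.027080 = 2.366258
φ(d₁) = (1/√(2π))·e^{−d₁²/2} = 0.176340
ν = S·φ(d₁)·√T = 56.009872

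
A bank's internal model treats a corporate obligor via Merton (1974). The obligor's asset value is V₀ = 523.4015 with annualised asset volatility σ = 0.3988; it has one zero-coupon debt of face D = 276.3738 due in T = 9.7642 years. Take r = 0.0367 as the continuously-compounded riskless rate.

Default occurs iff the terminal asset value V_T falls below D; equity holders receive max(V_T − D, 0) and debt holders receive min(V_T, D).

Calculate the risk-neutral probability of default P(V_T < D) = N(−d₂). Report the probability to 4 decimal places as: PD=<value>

Equity is a call on the firm's assets struck at D = 276.3738:
d₁ = [ln(V₀/D) + (r + σ²/2)T] / (σ√T)
   = [ln(523.4015/276.3738) + (0.0367 + 0.5·0.3988²)·9.7642] / (0.3988·√9.7642)
   = [0.638595 + 1.134802] / 1.246159 = 1.423090
d₂ = d₁ − σ√T = 1.423090 − 1.246159 = 0.176931
risk-neutral PD = N(−d₂) = N(-0.176931) = 0.429781

PD=0.4298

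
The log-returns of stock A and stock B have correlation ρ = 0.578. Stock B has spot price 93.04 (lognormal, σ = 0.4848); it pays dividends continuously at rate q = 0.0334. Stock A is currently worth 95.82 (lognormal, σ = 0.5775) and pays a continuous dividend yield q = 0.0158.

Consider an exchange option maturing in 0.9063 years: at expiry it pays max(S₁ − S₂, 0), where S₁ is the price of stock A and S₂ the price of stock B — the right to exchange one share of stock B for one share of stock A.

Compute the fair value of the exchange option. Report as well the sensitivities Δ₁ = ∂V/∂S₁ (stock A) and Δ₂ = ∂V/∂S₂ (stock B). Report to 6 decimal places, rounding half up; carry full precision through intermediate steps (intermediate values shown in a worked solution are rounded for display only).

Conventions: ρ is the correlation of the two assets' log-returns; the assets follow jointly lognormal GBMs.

exchange price = 19.373966
Δ1 = 0.621063
Δ2 = -0.431388

σ_eff = √(σ₁² + σ₂² − 2ρσ₁σ₂) = √(0.5775² + 0.4848² − 2·0.578·0.5775·0.4848) = 0.494863
d₁ = (ln(S₁/S₂) + (q₂ − q₁ + σ_eff²/2)T) / (σ_eff√T) = (ln(95.82/93.04) + (0.0334 − 0.0158 + 0.122445)·0.9063) / 0.471109 = 0.331908
d₂ = d₁ − σ_eff√T = 0.331908 − 0.471109 = -0.139201
N(d₁) = 0.630020,  N(d₂) = 0.444646
V = S₁·e^{−q₁T}·N(d₁) − S₂·e^{−q₂T}·N(d₂) = 59.510270 − 40.136304 = 19.373966
Key observation: no risk-free rate is needed — with the second asset as numeraire the exchange option is a call on the ratio S₁/S₂, and r cancels out of the value.
Δ₁ = e^{−q₁T}·N(d₁) = 0.621063;  Δ₂ = −e^{−q₂T}·N(d₂) = -0.431388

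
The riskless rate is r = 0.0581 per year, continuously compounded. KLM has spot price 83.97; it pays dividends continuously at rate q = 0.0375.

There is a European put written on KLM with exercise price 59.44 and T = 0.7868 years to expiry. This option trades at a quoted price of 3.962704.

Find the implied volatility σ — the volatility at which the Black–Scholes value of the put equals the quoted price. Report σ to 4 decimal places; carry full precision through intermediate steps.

sigma = 0.5283

At σ = 0.5283 the Black–Scholes value reproduces the quote:
σ√T = 0.5283·√0.7868 = 0.468611
d₁ = (ln(S/K) + (r−q+σ²/2)T) / (σ√T) = (ln(83.97/59.44) + (0.0581−0.0375+0.5283²/2)·0.7868) / 0.468611 = (0.345492 + 0.126006) / 0.468611 = 1.006161
d₂ = d₁ − σ√T = 1.006161 − 0.468611 = 0.537550
e^{−rT} = 0.955316
e^{−qT} = 0.970926
N(−d₁) = 0.157169,  N(−d₂) = 0.295444
V = K·e^{−rT}·N(−d₂) − S·e^{−qT}·N(−d₁) = 16.776482 − 12.813778 = 3.962704 (the observed quote) — the price is monotone increasing in volatility, hence this σ is the only solution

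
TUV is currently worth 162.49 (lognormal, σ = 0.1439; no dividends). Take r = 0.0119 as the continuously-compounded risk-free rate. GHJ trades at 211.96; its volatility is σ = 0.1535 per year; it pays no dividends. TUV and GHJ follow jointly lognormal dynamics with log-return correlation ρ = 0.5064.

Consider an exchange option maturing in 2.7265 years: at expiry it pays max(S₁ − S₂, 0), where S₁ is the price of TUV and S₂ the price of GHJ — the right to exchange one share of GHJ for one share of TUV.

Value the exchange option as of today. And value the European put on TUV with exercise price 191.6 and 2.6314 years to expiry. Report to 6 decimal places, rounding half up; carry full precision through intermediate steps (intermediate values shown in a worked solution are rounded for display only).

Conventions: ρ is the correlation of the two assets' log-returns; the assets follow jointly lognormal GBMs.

σ_eff = √(σ₁² + σ₂² − 2ρσ₁σ₂) = √(0.1439² + 0.1535² − 2·0.5064·0.1439·0.1535) = 0.147980
d₁ = (ln(S₁/S₂) + (q₂ − q₁ + σ_eff²/2)T) / (σ_eff√T) = (ln(162.49/211.96) + (0.0 − 0.0 + 0.010949)·2.7265) / 0.244346 = -0.965550
d₂ = d₁ − σ_eff√T = -0.965550 − 0.244346 = -1.209896
N(d₁) = 0.167135,  N(d₂) = 0.113159
V = S₁·e^{−q₁T}·N(d₁) − S₂·e^{−q₂T}·N(d₂) = 27.157715 − 23.985252 = 3.172462
[vanilla: TUV put K=191.6]
σ√T = 0.1439·√2.6314 = 0.233429
d₁ = (ln(S/K) + (r+σ²/2)T) / (σ√T) = (ln(162.49/191.6) + (0.0119+0.1439²/2)·2.6314) / 0.233429 = (-0.164793 + 0.058558) / 0.233429 = -0.455108
d₂ = d₁ − σ√T = -0.455108 − 0.233429 = -0.688537
e^{−rT} = 0.969172
N(−d₁) = 0.675484,  N(−d₂) = 0.754443
price = K·e^{−rT}·N(−d₂) − S·N(−d₁) = 140.094905 − 109.759433 = 30.335471

exchange price = 3.172462
price(TUV put K=191.6) = 30.335471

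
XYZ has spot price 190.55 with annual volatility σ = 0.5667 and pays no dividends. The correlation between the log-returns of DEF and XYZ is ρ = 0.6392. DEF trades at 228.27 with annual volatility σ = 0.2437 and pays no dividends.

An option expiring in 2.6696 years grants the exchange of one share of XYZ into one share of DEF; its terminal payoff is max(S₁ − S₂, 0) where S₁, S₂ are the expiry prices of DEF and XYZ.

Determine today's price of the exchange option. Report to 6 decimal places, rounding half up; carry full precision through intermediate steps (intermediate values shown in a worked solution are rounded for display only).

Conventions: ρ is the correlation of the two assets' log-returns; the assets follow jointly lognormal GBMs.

exchange price = 80.849527

σ_eff = √(σ₁² + σ₂² − 2ρσ₁σ₂) = √(0.2437² + 0.5667² − 2·0.6392·0.2437·0.5667) = 0.451647
d₁ = (ln(S₁/S₂) + (q₂ − q₁ + σ_eff²/2)T) / (σ_eff√T) = (ln(228.27/190.55) + (0.0 − 0.0 + 0.101993)·2.6696) / 0.737943 = 0.613725
d₂ = d₁ − σ_eff√T = 0.613725 − 0.737943 = -0.124217
N(d₁) = 0.730302,  N(d₂) = 0.450572
V = S₁·e^{−q₁T}·N(d₁) − S₂·e^{−q₂T}·N(d₂) = 166.705951 − 85.856424 = 80.849527
Key observation: no risk-free rate is needed — with the second asset as numeraire the exchange option is a call on the ratio S₁/S₂, and r cancels out of the value.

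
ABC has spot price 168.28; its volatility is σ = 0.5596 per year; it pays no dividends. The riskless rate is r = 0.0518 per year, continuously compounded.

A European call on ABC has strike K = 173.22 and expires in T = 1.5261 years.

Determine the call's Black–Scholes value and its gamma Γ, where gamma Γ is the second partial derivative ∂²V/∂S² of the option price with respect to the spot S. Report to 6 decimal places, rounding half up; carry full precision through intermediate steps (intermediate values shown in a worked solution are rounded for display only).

price = 48.615124
Γ = 0.003142

σ√T = 0.5596·√1.5261 = 0.691304
d₁ = (ln(S/K) + (r+σ²/2)T) / (σ√T) = (ln(168.28/173.22) + (0.0518+0.5596²/2)·1.5261) / 0.691304 = (-0.028933 + 0.318003) / 0.691304 = 0.418151
d₂ = d₁ − σ√T = 0.418151 − 0.691304 = -0.273153
e^{−rT} = 0.923992
N(d₁) = 0.662082,  N(d₂) = 0.392368
Call price V = S·N(d₁) − K·e^{−rT}·N(d₂) = 111.415097 − 62.799973 = 48.615124
φ(d₁) = (1/√(2π))·e^{−d₁²/2} = 0.365546
Γ = φ(d₁) / (S·σ·√T) = 0.003142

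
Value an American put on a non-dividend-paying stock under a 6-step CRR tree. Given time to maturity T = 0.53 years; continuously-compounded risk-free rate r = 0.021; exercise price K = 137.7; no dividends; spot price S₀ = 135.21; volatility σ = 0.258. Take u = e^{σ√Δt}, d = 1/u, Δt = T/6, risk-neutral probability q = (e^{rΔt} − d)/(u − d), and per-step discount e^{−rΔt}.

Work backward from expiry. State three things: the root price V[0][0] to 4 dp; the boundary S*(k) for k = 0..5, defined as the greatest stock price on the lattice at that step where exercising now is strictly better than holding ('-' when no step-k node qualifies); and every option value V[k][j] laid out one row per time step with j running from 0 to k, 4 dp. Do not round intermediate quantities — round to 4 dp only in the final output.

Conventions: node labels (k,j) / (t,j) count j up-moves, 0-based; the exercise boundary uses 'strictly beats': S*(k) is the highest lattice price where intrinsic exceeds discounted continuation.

Δt=0.08833, u=1.07970, d=0.92619, q=0.49293, disc=e^(-rΔt)=0.99815
k=6 terminal: V=max(K-S,0) → 52.3510 38.2048 21.7140 2.4900 0.0000 0.0000 0.0000
k=5: j=0 S=92.1511 intr=45.5489 cont=45.2937 V=45.5489[EX]; j=1 S=107.4246 intr=30.2754 cont=30.0202 V=30.2754[EX]; j=2 S=125.2296 intr=12.4704 cont=12.2152 V=12.4704[EX]; j=3 S=145.9858 intr=0.0000 cont=1.2603 V=1.2603[hold]; j=4 S=170.1821 intr=0.0000 cont=0.0000 V=0.0000[hold]; j=5 S=198.3889 intr=0.0000 cont=0.0000 V=0.0000[hold]  S*(5)=125.2296
k=4: j=0 S=99.4952 intr=38.2048 cont=37.9496 V=38.2048[EX]; j=1 S=115.9860 intr=21.7140 cont=21.4588 V=21.7140[EX]; j=2 S=135.2100 intr=2.4900 cont=6.9316 V=6.9316[hold]; j=3 S=157.6203 intr=0.0000 cont=0.6378 V=0.6378[hold]; j=4 S=183.7450 intr=0.0000 cont=0.0000 V=0.0000[hold]  S*(4)=115.9860
k=3: j=0 S=107.4246 intr=30.2754 cont=30.0202 V=30.2754[EX]; j=1 S=125.2296 intr=12.4704 cont=14.4005 V=14.4005[hold]; j=2 S=145.9858 intr=0.0000 cont=3.8221 V=3.8221[hold]; j=3 S=170.1821 intr=0.0000 cont=0.3228 V=0.3228[hold]  S*(3)=107.4246
k=2: j=0 S=115.9860 intr=21.7140 cont=22.4085 V=22.4085[hold]; j=1 S=135.2100 intr=2.4900 cont=9.1691 V=9.1691[hold]; j=2 S=157.6203 intr=0.0000 cont=2.0933 V=2.0933[hold]  S*(2)=-
k=1: j=0 S=125.2296 intr=12.4704 cont=15.8529 V=15.8529[hold]; j=1 S=145.9858 intr=0.0000 cont=5.6706 V=5.6706[hold]  S*(1)=-
k=0: j=0 S=135.2100 intr=2.4900 cont=10.8136 V=10.8136[hold]  S*(0)=-

price = 10.8136
boundary = - - - 107.4246 115.9860 125.2296
tree:
10.8136
15.8529 5.6706
22.4085 9.1691 2.0933
30.2754 14.4005 3.8221 0.3228
38.2048 21.7140 6.9316 0.6378 0.0000
45.5489 30.2754 12.4704 1.2603 0.0000 0.0000
52.3510 38.2048 21.7140 2.4900 0.0000 0.0000 0.0000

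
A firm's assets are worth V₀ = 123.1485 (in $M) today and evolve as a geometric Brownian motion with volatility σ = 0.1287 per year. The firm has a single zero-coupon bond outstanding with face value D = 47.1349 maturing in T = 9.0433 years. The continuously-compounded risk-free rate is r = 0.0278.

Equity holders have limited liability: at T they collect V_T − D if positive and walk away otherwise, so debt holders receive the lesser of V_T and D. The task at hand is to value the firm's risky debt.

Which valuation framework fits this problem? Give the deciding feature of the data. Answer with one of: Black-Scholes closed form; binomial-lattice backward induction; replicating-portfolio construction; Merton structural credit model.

framework: Merton structural credit model

Key observation: the data describe a firm's assets (V₀ = 123.1485, GBM) and a single zero-coupon debt of face 47.1349, so credit quantities follow from equity-as-call in the structural model.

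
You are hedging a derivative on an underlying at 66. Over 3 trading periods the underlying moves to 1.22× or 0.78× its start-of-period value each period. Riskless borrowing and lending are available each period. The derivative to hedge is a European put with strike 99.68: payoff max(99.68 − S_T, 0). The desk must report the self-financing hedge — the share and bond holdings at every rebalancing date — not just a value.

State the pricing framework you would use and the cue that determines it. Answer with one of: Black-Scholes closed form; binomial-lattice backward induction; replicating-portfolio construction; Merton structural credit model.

framework: replicating-portfolio construction

Key observation: what is demanded is not a single number but the (Δ, B) position at each node of the 1.22/0.78 tree starting at 66; constructing those positions is the replicating-portfolio method.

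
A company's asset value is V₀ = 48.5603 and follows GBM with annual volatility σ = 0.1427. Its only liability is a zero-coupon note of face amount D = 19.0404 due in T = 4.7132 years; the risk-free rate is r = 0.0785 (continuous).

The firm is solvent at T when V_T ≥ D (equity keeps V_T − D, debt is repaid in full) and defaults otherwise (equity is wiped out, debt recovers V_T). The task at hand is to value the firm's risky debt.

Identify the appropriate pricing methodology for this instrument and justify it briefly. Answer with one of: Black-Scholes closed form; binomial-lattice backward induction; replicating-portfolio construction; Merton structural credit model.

framework: Merton structural credit model

Key observation: with the firm-asset dynamics (V₀ = 48.5603) and a single zero-coupon liability of face 19.0404 given, debt value, spread, and default probability all derive from the option view of the balance sheet.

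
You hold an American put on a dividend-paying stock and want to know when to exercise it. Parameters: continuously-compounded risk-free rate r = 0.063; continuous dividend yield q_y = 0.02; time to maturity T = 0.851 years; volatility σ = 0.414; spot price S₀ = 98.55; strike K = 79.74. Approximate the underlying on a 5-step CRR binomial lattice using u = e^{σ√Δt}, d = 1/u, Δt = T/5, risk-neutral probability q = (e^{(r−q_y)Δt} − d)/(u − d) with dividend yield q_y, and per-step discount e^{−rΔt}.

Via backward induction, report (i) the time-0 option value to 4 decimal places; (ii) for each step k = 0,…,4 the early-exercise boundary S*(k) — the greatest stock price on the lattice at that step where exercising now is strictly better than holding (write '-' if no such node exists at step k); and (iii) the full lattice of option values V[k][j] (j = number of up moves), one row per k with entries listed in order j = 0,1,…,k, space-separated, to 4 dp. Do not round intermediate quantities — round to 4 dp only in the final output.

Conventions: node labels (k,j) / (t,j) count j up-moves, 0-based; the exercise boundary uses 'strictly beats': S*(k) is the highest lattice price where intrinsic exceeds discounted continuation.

Δt=0.17020  u=1.18625  d=0.84299  q=0.47880  discount=0.98933
step 5 (expiry): payoffs max(K−S,0) = 37.7858 20.7025 0.0000 0.0000 0.0000 0.0000
step 4: (k=4,j=0): S=49.7682, K−S=29.9718, hold=29.2905 ⇒ V=29.9718 exercise | (k=4,j=1): S=70.0332, K−S=9.7068, hold=10.6750 ⇒ V=10.6750 continue | (k=4,j=2): S=98.5500, K−S=0.0000, hold=0.0000 ⇒ V=0.0000 continue | (k=4,j=3): S=138.6784, K−S=0.0000, hold=0.0000 ⇒ V=0.0000 continue | (k=4,j=4): S=195.1468, K−S=0.0000, hold=0.0000 ⇒ V=0.0000 continue  boundary S*=49.7682
step 3: (k=3,j=0): S=59.0375, K−S=20.7025, hold=20.5113 ⇒ V=20.7025 exercise | (k=3,j=1): S=83.0769, K−S=0.0000, hold=5.5044 ⇒ V=5.5044 continue | (k=3,j=2): S=116.9049, K−S=0.0000, hold=0.0000 ⇒ V=0.0000 continue | (k=3,j=3): S=164.5073, K−S=0.0000, hold=0.0000 ⇒ V=0.0000 continue  boundary S*=59.0375
step 2: (k=2,j=0): S=70.0332, K−S=9.7068, hold=13.2824 ⇒ V=13.2824 continue | (k=2,j=1): S=98.5500, K−S=0.0000, hold=2.8383 ⇒ V=2.8383 continue | (k=2,j=2): S=138.6784, K−S=0.0000, hold=0.0000 ⇒ V=0.0000 continue  boundary S*=-
step 1: (k=1,j=0): S=83.0769, K−S=0.0000, hold=8.1934 ⇒ V=8.1934 continue | (k=1,j=1): S=116.9049, K−S=0.0000, hold=1.4635 ⇒ V=1.4635 continue  boundary S*=-
step 0: (k=0,j=0): S=98.5500, K−S=0.0000, hold=4.9181 ⇒ V=4.9181 continue  boundary S*=-

price = 4.9181
boundary = - - - 59.0375 49.7682
tree:
4.9181
8.1934 1.4635
13.2824 2.8383 0.0000
20.7025 5.5044 0.0000 0.0000
29.9718 10.6750 0.0000 0.0000 0.0000
37.7858 20.7025 0.0000 0.0000 0.0000 0.0000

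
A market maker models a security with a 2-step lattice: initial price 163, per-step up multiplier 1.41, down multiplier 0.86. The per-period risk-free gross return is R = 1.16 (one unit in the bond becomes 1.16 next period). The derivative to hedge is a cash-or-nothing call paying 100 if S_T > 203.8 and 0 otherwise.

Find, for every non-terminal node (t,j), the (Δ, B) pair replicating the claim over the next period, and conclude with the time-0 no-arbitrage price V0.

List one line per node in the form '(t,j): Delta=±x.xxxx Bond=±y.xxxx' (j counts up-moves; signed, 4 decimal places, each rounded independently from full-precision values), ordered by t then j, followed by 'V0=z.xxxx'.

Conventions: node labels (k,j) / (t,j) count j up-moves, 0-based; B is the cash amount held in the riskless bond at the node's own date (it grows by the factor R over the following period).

(0,0): Delta=0.5245 Bond=-63.3838
(1,0): Delta=0.0000 Bond=0.0000
(1,1): Delta=0.7911 Bond=-134.7962
V0=22.1106

Risk-neutral probability p* = (R−d)/(u−d) = (1.16−0.86)/(1.41−0.86) = 0.5455.
Expiry values: V(2,0)=0.0000, V(2,1)=0.0000, V(2,2)=100.0000
  t=1,j=0: stock 140.1800 → up 197.6538 (V=0.0000), down 120.5548 (V=0.0000). Price 0.0000; hedge Δ=0.0000, bond B=0.0000.
  t=1,j=1: stock 229.8300 → up 324.0603 (V=100.0000), down 197.6538 (V=0.0000). Price 47.0219; hedge Δ=0.7911, bond B=-134.7962.
  t=0,j=0: stock 163.0000 → up 229.8300 (V=47.0219), down 140.1800 (V=0.0000). Price 22.1106; hedge Δ=0.5245, bond B=-63.3838.
Sanity check at the root: Δ(0,0)·S0 + B(0,0) reproduces V0 = 22.1106.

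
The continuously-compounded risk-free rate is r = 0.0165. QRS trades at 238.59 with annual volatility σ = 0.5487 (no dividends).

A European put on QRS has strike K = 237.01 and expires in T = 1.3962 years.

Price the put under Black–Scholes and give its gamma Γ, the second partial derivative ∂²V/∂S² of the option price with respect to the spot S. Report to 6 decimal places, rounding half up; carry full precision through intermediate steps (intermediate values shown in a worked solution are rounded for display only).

price = 56.332932
Γ = 0.002408

σ√T = 0.5487·√1.3962 = 0.648349
d₁ = (ln(S/K) + (r+σ²/2)T) / (σ√T) = (ln(238.59/237.01) + (0.0165+0.5487²/2)·1.3962) / 0.648349 = (0.006644 + 0.233215) / 0.648349 = 0.369955
d₂ = d₁ − σ√T = 0.369955 − 0.648349 = -0.278394
e^{−rT} = 0.977226
N(−d₁) = 0.355708,  N(−d₂) = 0.609645
Put price V = K·e^{−rT}·N(−d₂) − S·N(−d₁) = 141.201334 − 84.868402 = 56.332932
φ(d₁) = (1/√(2π))·e^{−d₁²/2} = 0.372555
Γ = φ(d₁) / (S·σ·√T) = 0.002408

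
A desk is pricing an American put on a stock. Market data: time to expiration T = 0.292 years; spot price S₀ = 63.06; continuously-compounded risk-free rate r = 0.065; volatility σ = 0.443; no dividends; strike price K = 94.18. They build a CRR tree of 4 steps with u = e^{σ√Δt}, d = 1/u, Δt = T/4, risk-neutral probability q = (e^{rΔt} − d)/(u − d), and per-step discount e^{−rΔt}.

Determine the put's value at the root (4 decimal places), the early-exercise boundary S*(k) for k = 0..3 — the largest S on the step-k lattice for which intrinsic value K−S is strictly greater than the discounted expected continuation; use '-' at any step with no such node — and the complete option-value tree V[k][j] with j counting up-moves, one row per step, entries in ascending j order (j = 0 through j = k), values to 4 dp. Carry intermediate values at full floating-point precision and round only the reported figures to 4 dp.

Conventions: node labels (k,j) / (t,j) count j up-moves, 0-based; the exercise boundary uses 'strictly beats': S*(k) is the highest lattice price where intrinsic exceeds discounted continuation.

params: Δt=0.07300 u=1.12715 d=0.88719 q=0.48993 e^(-rΔt)=0.99527
t_4 payoffs: 55.1114 44.5447 31.1200 14.0644 0.0000
t_3: node(3,0) S=44.0361 payoff=50.1439 vs cont=49.6980 → 50.1439 [stop]  node(3,1) S=55.9464 payoff=38.2336 vs cont=37.7877 → 38.2336 [stop]  node(3,2) S=71.0781 payoff=23.1019 vs cont=22.6561 → 23.1019 [stop]  node(3,3) S=90.3023 payoff=3.8777 vs cont=7.1398 → 7.1398 [wait]  ⇒ S*(3)=71.0781
t_2: node(2,0) S=49.6353 payoff=44.5447 vs cont=44.0989 → 44.5447 [stop]  node(2,1) S=63.0600 payoff=31.1200 vs cont=30.6742 → 31.1200 [stop]  node(2,2) S=80.1156 payoff=14.0644 vs cont=15.2092 → 15.2092 [wait]  ⇒ S*(2)=63.0600
t_1: node(1,0) S=55.9464 payoff=38.2336 vs cont=37.7877 → 38.2336 [stop]  node(1,1) S=71.0781 payoff=23.1019 vs cont=23.2143 → 23.2143 [wait]  ⇒ S*(1)=55.9464
t_0: node(0,0) S=63.0600 payoff=31.1200 vs cont=30.7290 → 31.1200 [stop]  ⇒ S*(0)=63.0600

price = 31.1200
boundary = 63.0600 55.9464 63.0600 71.0781
tree:
31.1200
38.2336 23.2143
44.5447 31.1200 15.2092
50.1439 38.2336 23.1019 7.1398
55.1114 44.5447 31.1200 14.0644 0.0000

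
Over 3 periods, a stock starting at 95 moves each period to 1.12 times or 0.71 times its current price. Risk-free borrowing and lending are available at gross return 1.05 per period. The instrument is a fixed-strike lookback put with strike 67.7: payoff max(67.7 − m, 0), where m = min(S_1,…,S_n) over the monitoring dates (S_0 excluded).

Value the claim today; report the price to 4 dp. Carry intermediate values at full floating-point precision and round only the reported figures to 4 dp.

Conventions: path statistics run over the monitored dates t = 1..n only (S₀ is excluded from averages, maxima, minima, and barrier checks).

Set p* = 0.8293 (from d < R < u); the path-dependent value is the discounted p*-expectation over all price paths.
Enumerate all 2^3 = 8 price paths (U = up ×1.12, D = down ×0.71); each path with k up-moves has probability p*^k·(1−p*)^(3−k).
DDD: m=34.0015, payoff=33.6985, prob=0.004977
UDD: m=53.6362, payoff=14.0638, prob=0.024173
DUD: m=53.6362, payoff=14.0638, prob=0.024173
UUD: m=84.6093, payoff=0.0000, prob=0.117410
DDU: m=47.8895, payoff=19.8105, prob=0.024173
UDU: m=75.5440, payoff=0.0000, prob=0.117410
DUU: m=67.4500, payoff=0.2500, prob=0.117410
UUU: m=106.4000, payoff=0.0000, prob=0.570276
Price = Σ prob·payoff / R^3 = 1.355847 / 1.157625 = 1.1712

price = 1.1712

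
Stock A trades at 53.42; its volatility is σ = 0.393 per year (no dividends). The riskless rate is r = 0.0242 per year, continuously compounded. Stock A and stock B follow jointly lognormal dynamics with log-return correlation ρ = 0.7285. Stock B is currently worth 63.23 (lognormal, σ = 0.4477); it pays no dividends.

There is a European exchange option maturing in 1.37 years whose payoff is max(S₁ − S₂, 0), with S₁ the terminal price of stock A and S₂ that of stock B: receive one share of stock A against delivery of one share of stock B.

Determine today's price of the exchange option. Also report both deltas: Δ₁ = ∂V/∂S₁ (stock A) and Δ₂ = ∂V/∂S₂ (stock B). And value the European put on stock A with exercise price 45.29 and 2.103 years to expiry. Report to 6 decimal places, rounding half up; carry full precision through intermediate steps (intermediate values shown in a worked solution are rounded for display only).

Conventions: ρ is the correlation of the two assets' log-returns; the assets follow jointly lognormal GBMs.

exchange price = 4.463306
Δ1 = 0.391592
Δ2 = -0.260249
price(stock A put K=45.29) = 6.374514

σ_eff = √(σ₁² + σ₂² − 2ρσ₁σ₂) = √(0.393² + 0.4477² − 2·0.7285·0.393·0.4477) = 0.313896
d₁ = (ln(S₁/S₂) + (q₂ − q₁ + σ_eff²/2)T) / (σ_eff√T) = (ln(53.42/63.23) + (0.0 − 0.0 + 0.049265)·1.37) / 0.367406 = -0.275173
d₂ = d₁ − σ_eff√T = -0.275173 − 0.367406 = -0.642579
N(d₁) = 0.391592,  N(d₂) = 0.260249
V = S₁·e^{−q₁T}·N(d₁) − S₂·e^{−q₂T}·N(d₂) = 20.918837 − 16.455531 = 4.463306
Δ₁ = e^{−q₁T}·N(d₁) = 0.391592;  Δ₂ = −e^{−q₂T}·N(d₂) = -0.260249
[vanilla: stock A put K=45.29]
σ√T = 0.393·√2.103 = 0.569918
d₁ = (ln(S/K) + (r+σ²/2)T) / (σ√T) = (ln(53.42/45.29) + (0.0242+0.393²/2)·2.103) / 0.569918 = (0.165099 + 0.213296) / 0.569918 = 0.663946
d₂ = d₁ − σ√T = 0.663946 − 0.569918 = 0.094028
e^{−rT} = 0.950381
N(−d₁) = 0.253362,  N(−d₂) = 0.462543
price = K·e^{−rT}·N(−d₂) − S·N(−d₁) = 19.909133 − 13.534620 = 6.374514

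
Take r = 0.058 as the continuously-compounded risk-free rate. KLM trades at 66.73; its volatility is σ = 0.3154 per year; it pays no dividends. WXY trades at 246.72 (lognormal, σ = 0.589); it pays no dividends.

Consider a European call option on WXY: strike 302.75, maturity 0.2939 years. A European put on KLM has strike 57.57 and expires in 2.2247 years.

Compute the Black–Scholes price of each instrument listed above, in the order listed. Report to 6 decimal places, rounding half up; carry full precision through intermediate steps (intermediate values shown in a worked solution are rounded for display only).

price(WXY call K=302.75) = 14.791850
price(KLM put K=57.57) = 4.631364

[WXY call K=302.75]
σ√T = 0.589·√0.2939 = 0.319312
d₁ = (ln(S/K) + (r+σ²/2)T) / (σ√T) = (ln(246.72/302.75) + (0.058+0.589²/2)·0.2939) / 0.319312 = (-0.204653 + 0.068026) / 0.319312 = -0.427880
d₂ = d₁ − σ√T = -0.427880 − 0.319312 = -0.747192
e^{−rT} = 0.983098
N(d₁) = 0.334369,  N(d₂) = 0.227474
price = S·N(d₁) − K·e^{−rT}·N(d₂) = 82.495614 − 67.703764 = 14.791850
[KLM put K=57.57]
σ√T = 0.3154·√2.2247 = 0.470433
d₁ = (ln(S/K) + (r+σ²/2)T) / (σ√T) = (ln(66.73/57.57) + (0.058+0.3154²/2)·2.2247) / 0.470433 = (0.147653 + 0.239686) / 0.470433 = 0.823368
d₂ = d₁ − σ√T = 0.823368 − 0.470433 = 0.352935
e^{−rT} = 0.878945
N(−d₁) = 0.205149,  N(−d₂) = 0.362069
price = K·e^{−rT}·N(−d₂) − S·N(−d₁) = 18.320987 − 13.689622 = 4.631364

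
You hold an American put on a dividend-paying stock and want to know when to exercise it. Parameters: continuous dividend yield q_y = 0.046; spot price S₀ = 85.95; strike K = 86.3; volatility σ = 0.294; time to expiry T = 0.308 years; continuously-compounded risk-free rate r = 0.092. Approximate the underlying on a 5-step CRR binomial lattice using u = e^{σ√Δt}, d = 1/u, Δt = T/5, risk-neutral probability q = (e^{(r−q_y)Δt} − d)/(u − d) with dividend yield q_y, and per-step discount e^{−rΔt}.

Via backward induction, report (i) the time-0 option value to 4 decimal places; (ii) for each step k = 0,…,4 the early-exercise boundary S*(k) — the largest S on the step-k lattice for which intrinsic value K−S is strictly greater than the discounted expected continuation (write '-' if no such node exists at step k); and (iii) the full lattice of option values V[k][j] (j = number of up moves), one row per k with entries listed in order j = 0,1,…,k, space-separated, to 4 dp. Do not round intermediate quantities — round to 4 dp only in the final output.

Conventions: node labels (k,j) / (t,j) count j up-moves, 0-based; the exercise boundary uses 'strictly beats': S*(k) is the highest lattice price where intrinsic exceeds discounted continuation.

price = 5.4608
boundary = - - - 69.0519 74.2790
tree:
5.4608
8.3634 2.6340
12.3144 4.5261 0.7807
17.2481 7.5438 1.5740 0.0000
22.1073 12.0210 3.1735 0.0000 0.0000
26.6245 17.2481 6.3983 0.0000 0.0000 0.0000

params: Δt=0.06160 u=1.07570 d=0.92963 q=0.50119 e^(-rΔt)=0.99435
t_5 payoffs: 26.6245 17.2481 6.3983 0.0000 0.0000 0.0000
t_4: node(4,0) S=64.1927 payoff=22.1073 vs cont=21.8012 → 22.1073 [stop]  node(4,1) S=74.2790 payoff=12.0210 vs cont=11.7435 → 12.0210 [stop]  node(4,2) S=85.9500 payoff=0.3500 vs cont=3.1735 → 3.1735 [wait]  node(4,3) S=99.4548 payoff=0.0000 vs cont=0.0000 → 0.0000 [wait]  node(4,4) S=115.0816 payoff=0.0000 vs cont=0.0000 → 0.0000 [wait]  ⇒ S*(4)=74.2790
t_3: node(3,0) S=69.0519 payoff=17.2481 vs cont=16.9557 → 17.2481 [stop]  node(3,1) S=79.9017 payoff=6.3983 vs cont=7.5438 → 7.5438 [wait]  node(3,2) S=92.4562 payoff=0.0000 vs cont=1.5740 → 1.5740 [wait]  node(3,3) S=106.9833 payoff=0.0000 vs cont=0.0000 → 0.0000 [wait]  ⇒ S*(3)=69.0519
t_2: node(2,0) S=74.2790 payoff=12.0210 vs cont=12.3144 → 12.3144 [wait]  node(2,1) S=85.9500 payoff=0.3500 vs cont=4.5261 → 4.5261 [wait]  node(2,2) S=99.4548 payoff=0.0000 vs cont=0.7807 → 0.7807 [wait]  ⇒ S*(2)=-
t_1: node(1,0) S=79.9017 payoff=6.3983 vs cont=8.3634 → 8.3634 [wait]  node(1,1) S=92.4562 payoff=0.0000 vs cont=2.6340 → 2.6340 [wait]  ⇒ S*(1)=-
t_0: node(0,0) S=85.9500 payoff=0.3500 vs cont=5.4608 → 5.4608 [wait]  ⇒ S*(0)=-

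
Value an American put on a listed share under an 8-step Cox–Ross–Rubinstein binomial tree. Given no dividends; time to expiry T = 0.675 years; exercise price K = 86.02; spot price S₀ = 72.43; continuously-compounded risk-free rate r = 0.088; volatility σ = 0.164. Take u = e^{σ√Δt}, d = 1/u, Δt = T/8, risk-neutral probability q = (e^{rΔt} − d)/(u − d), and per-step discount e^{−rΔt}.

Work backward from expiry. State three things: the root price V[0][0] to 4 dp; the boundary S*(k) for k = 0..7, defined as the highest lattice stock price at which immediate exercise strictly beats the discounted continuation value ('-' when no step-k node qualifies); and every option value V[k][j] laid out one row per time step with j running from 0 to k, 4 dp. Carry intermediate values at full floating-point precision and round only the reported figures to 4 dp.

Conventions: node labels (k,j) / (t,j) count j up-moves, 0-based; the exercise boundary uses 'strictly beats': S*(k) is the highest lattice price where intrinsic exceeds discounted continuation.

price = 13.5900
boundary = 72.4300 75.9639 72.4300 75.9639 79.6702 75.9639 79.6702 75.9639
tree:
13.5900
16.9595 10.0561
20.1723 13.5900 6.4175
23.2355 16.9595 10.0561 3.7153
26.1563 20.1723 13.5900 6.3498 1.7464
28.9412 23.2355 16.9595 10.0561 3.3951 0.5066
31.5966 26.1563 20.1723 13.5900 6.3498 1.1768 0.0000
34.1284 28.9412 23.2355 16.9595 10.0561 2.7336 0.0000 0.0000
36.5425 31.5966 26.1563 20.1723 13.5900 6.3498 0.0000 0.0000 0.0000

Δt=0.08438, u=1.04879, d=0.95348, q=0.56629, disc=e^(-rΔt)=0.99260
k=8 terminal: V=max(K-S,0) → 36.5425 31.5966 26.1563 20.1723 13.5900 6.3498 0.0000 0.0000 0.0000
k=7: j=0 S=51.8916 intr=34.1284 cont=33.4921 V=34.1284[EX]; j=1 S=57.0788 intr=28.9412 cont=28.3049 V=28.9412[EX]; j=2 S=62.7845 intr=23.2355 cont=22.5992 V=23.2355[EX]; j=3 S=69.0605 intr=16.9595 cont=16.3232 V=16.9595[EX]; j=4 S=75.9639 intr=10.0561 cont=9.4198 V=10.0561[EX]; j=5 S=83.5574 intr=2.4626 cont=2.7336 V=2.7336[hold]; j=6 S=91.9099 intr=0.0000 cont=0.0000 V=0.0000[hold]; j=7 S=101.0974 intr=0.0000 cont=0.0000 V=0.0000[hold]  S*(7)=75.9639
k=6: j=0 S=54.4234 intr=31.5966 cont=30.9603 V=31.5966[EX]; j=1 S=59.8637 intr=26.1563 cont=25.5200 V=26.1563[EX]; j=2 S=65.8477 intr=20.1723 cont=19.5359 V=20.1723[EX]; j=3 S=72.4300 intr=13.5900 cont=12.9537 V=13.5900[EX]; j=4 S=79.6702 intr=6.3498 cont=5.8658 V=6.3498[EX]; j=5 S=87.6342 intr=0.0000 cont=1.1768 V=1.1768[hold]; j=6 S=96.3943 intr=0.0000 cont=0.0000 V=0.0000[hold]  S*(6)=79.6702
k=5: j=0 S=57.0788 intr=28.9412 cont=28.3049 V=28.9412[EX]; j=1 S=62.7845 intr=23.2355 cont=22.5992 V=23.2355[EX]; j=2 S=69.0605 intr=16.9595 cont=16.3232 V=16.9595[EX]; j=3 S=75.9639 intr=10.0561 cont=9.4198 V=10.0561[EX]; j=4 S=83.5574 intr=2.4626 cont=3.3951 V=3.3951[hold]; j=5 S=91.9099 intr=0.0000 cont=0.5066 V=0.5066[hold]  S*(5)=75.9639
k=4: j=0 S=59.8637 intr=26.1563 cont=25.5200 V=26.1563[EX]; j=1 S=65.8477 intr=20.1723 cont=19.5359 V=20.1723[EX]; j=2 S=72.4300 intr=13.5900 cont=12.9537 V=13.5900[EX]; j=3 S=79.6702 intr=6.3498 cont=6.2376 V=6.3498[EX]; j=4 S=87.6342 intr=0.0000 cont=1.7464 V=1.7464[hold]  S*(4)=79.6702
k=3: j=0 S=62.7845 intr=23.2355 cont=22.5992 V=23.2355[EX]; j=1 S=69.0605 intr=16.9595 cont=16.3232 V=16.9595[EX]; j=2 S=75.9639 intr=10.0561 cont=9.4198 V=10.0561[EX]; j=3 S=83.5574 intr=2.4626 cont=3.7153 V=3.7153[hold]  S*(3)=75.9639
k=2: j=0 S=65.8477 intr=20.1723 cont=19.5359 V=20.1723[EX]; j=1 S=72.4300 intr=13.5900 cont=12.9537 V=13.5900[EX]; j=2 S=79.6702 intr=6.3498 cont=6.4175 V=6.4175[hold]  S*(2)=72.4300
k=1: j=0 S=69.0605 intr=16.9595 cont=16.3232 V=16.9595[EX]; j=1 S=75.9639 intr=10.0561 cont=9.4579 V=10.0561[EX]  S*(1)=75.9639
k=0: j=0 S=72.4300 intr=13.5900 cont=12.9537 V=13.5900[EX]  S*(0)=72.4300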